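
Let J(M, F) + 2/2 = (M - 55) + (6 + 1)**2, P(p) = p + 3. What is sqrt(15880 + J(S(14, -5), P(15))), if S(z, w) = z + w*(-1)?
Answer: 2*sqrt(3973) ≈ 126.06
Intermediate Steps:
P(p) = 3 + p
S(z, w) = z - w
J(M, F) = -7 + M (J(M, F) = -1 + ((M - 55) + (6 + 1)**2) = -1 + ((-55 + M) + 7**2) = -1 + ((-55 + M) + 49) = -1 + (-6 + M) = -7 + M)
sqrt(15880 + J(S(14, -5), P(15))) = sqrt(15880 + (-7 + (14 - 1*(-5)))) = sqrt(15880 + (-7 + (14 + 5))) = sqrt(15880 + (-7 + 19)) = sqrt(15880 + 12) = sqrt(15892) = 2*sqrt(3973)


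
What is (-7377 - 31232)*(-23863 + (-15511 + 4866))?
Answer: 1332319372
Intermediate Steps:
(-7377 - 31232)*(-23863 + (-15511 + 4866)) = -38609*(-23863 - 10645) = -38609*(-34508) = 1332319372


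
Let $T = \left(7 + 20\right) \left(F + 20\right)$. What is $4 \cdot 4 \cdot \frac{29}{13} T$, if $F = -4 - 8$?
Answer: $\frac{100224}{13} \approx 7709.5$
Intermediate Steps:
$F = -12$
$T = 216$ ($T = \left(7 + 20\right) \left(-12 + 20\right) = 27 \cdot 8 = 216$)
$4 \cdot 4 \cdot \frac{29}{13} T = 4 \cdot 4 \cdot \frac{29}{13} \cdot 216 = 16 \cdot 29 \cdot \frac{1}{13} \cdot 216 = 16 \cdot \frac{29}{13} \cdot 216 = \frac{464}{13} \cdot 216 = \frac{100224}{13}$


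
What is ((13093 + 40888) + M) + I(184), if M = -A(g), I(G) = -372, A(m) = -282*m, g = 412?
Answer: 169793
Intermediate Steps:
M = 116184 (M = -(-282)*412 = -1*(-116184) = 116184)
((13093 + 40888) + M) + I(184) = ((13093 + 40888) + 116184) - 372 = (53981 + 116184) - 372 = 170165 - 372 = 169793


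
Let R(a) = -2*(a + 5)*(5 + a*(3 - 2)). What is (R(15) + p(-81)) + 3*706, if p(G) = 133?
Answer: 1451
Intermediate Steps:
R(a) = -2*(5 + a)² (R(a) = -2*(5 + a)*(5 + a*1) = -2*(5 + a)*(5 + a) = -2*(5 + a)²)
(R(15) + p(-81)) + 3*706 = (-2*(5 + 15)² + 133) + 3*706 = (-2*20² + 133) + 2118 = (-2*400 + 133) + 2118 = (-800 + 133) + 2118 = -667 + 2118 = 1451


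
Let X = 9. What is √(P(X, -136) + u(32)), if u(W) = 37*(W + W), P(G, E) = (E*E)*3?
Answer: 16*√226 ≈ 240.53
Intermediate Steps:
P(G, E) = 3*E² (P(G, E) = E²*3 = 3*E²)
u(W) = 74*W (u(W) = 37*(2*W) = 74*W)
√(P(X, -136) + u(32)) = √(3*(-136)² + 74*32) = √(3*18496 + 2368) = √(55488 + 2368) = √57856 = 16*√226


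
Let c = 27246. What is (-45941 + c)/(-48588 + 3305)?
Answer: 18695/45283 ≈ 0.41285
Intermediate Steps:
(-45941 + c)/(-48588 + 3305) = (-45941 + 27246)/(-48588 + 3305) = -18695/(-45283) = -18695*(-1/45283) = 18695/45283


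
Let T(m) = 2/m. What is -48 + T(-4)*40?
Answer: -68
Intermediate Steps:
-48 + T(-4)*40 = -48 + (2/(-4))*40 = -48 + (2*(-¼))*40 = -48 - ½*40 = -48 - 20 = -68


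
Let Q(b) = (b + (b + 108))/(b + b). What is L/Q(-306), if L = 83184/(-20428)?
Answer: -176766/35749 ≈ -4.9446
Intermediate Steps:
Q(b) = (108 + 2*b)/(2*b) (Q(b) = (b + (108 + b))/((2*b)) = (108 + 2*b)*(1/(2*b)) = (108 + 2*b)/(2*b))
L = -20796/5107 (L = 83184*(-1/20428) = -20796/5107 ≈ -4.0721)
L/Q(-306) = -20796*(-306/(54 - 306))/5107 = -20796/(5107*((-1/306*(-252)))) = -20796/(5107*14/17) = -20796/5107*17/14 = -176766/35749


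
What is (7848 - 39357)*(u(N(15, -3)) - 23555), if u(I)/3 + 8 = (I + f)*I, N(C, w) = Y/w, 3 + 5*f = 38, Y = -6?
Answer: 741249225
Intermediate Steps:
f = 7 (f = -⅗ + (⅕)*38 = -⅗ + 38/5 = 7)
N(C, w) = -6/w
u(I) = -24 + 3*I*(7 + I) (u(I) = -24 + 3*((I + 7)*I) = -24 + 3*((7 + I)*I) = -24 + 3*(I*(7 + I)) = -24 + 3*I*(7 + I))
(7848 - 39357)*(u(N(15, -3)) - 23555) = (7848 - 39357)*((-24 + 3*(-6/(-3))² + 21*(-6/(-3))) - 23555) = -31509*((-24 + 3*(-6*(-⅓))² + 21*(-6*(-⅓))) - 23555) = -31509*((-24 + 3*2² + 21*2) - 23555) = -31509*((-24 + 3*4 + 42) - 23555) = -31509*((-24 + 12 + 42) - 23555) = -31509*(30 - 23555) = -31509*(-23525) = 741249225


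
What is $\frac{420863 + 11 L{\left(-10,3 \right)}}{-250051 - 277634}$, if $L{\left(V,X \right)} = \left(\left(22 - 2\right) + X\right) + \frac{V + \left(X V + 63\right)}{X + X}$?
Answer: $- \frac{2526949}{3166110} \approx -0.79812$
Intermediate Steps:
$L{\left(V,X \right)} = 20 + X + \frac{63 + V + V X}{2 X}$ ($L{\left(V,X \right)} = \left(20 + X\right) + \frac{V + \left(V X + 63\right)}{2 X} = \left(20 + X\right) + \left(V + \left(63 + V X\right)\right) \frac{1}{2 X} = \left(20 + X\right) + \left(63 + V + V X\right) \frac{1}{2 X} = \left(20 + X\right) + \frac{63 + V + V X}{2 X} = 20 + X + \frac{63 + V + V X}{2 X}$)
$\frac{420863 + 11 L{\left(-10,3 \right)}}{-250051 - 277634} = \frac{420863 + 11 \frac{63 - 10 + 3 \left(40 - 10 + 2 \cdot 3\right)}{2 \cdot 3}}{-250051 - 277634} = \frac{420863 + 11 \cdot \frac{1}{2} \cdot \frac{1}{3} \left(63 - 10 + 3 \left(40 - 10 + 6\right)\right)}{-527685} = \left(420863 + 11 \cdot \frac{1}{2} \cdot \frac{1}{3} \left(63 - 10 + 3 \cdot 36\right)\right) \left(- \frac{1}{527685}\right) = \left(420863 + 11 \cdot \frac{1}{2} \cdot \frac{1}{3} \left(63 - 10 + 108\right)\right) \left(- \frac{1}{527685}\right) = \left(420863 + 11 \cdot \frac{1}{2} \cdot \frac{1}{3} \cdot 161\right) \left(- \frac{1}{527685}\right) = \left(420863 + 11 \cdot \frac{161}{6}\right) \left(- \frac{1}{527685}\right) = \left(420863 + \frac{1771}{6}\right) \left(- \frac{1}{527685}\right) = \frac{2526949}{6} \left(- \frac{1}{527685}\right) = - \frac{2526949}{3166110}$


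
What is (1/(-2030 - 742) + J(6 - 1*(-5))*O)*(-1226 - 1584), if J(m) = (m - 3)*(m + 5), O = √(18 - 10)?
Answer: 1405/1386 - 719360*√2 ≈ -1.0173e+6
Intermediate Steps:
O = 2*√2 (O = √8 = 2*√2 ≈ 2.8284)
J(m) = (-3 + m)*(5 + m)
(1/(-2030 - 742) + J(6 - 1*(-5))*O)*(-1226 - 1584) = (1/(-2030 - 742) + (-15 + (6 - 1*(-5))² + 2*(6 - 1*(-5)))*(2*√2))*(-1226 - 1584) = (1/(-2772) + (-15 + (6 + 5)² + 2*(6 + 5))*(2*√2))*(-2810) = (-1/2772 + (-15 + 11² + 2*11)*(2*√2))*(-2810) = (-1/2772 + (-15 + 121 + 22)*(2*√2))*(-2810) = (-1/2772 + 128*(2*√2))*(-2810) = (-1/2772 + 256*√2)*(-2810) = 1405/1386 - 719360*√2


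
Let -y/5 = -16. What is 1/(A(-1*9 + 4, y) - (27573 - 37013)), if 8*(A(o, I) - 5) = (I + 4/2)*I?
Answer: 1/10265 ≈ 9.7418e-5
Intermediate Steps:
y = 80 (y = -5*(-16) = 80)
A(o, I) = 5 + I*(2 + I)/8 (A(o, I) = 5 + ((I + 4/2)*I)/8 = 5 + ((I + 4*(1/2))*I)/8 = 5 + ((I + 2)*I)/8 = 5 + ((2 + I)*I)/8 = 5 + (I*(2 + I))/8 = 5 + I*(2 + I)/8)
1/(A(-1*9 + 4, y) - (27573 - 37013)) = 1/((5 + (1/4)*80 + (1/8)*80**2) - (27573 - 37013)) = 1/((5 + 20 + (1/8)*6400) - 1*(-9440)) = 1/((5 + 20 + 800) + 9440) = 1/(825 + 9440) = 1/10265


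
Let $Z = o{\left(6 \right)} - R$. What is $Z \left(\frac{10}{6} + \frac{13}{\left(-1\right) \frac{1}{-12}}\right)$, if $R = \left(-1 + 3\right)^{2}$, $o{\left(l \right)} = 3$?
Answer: $- \frac{473}{3} \approx -157.67$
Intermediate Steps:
$R = 4$ ($R = 2^{2} = 4$)
$Z = -1$ ($Z = 3 - 4 = -1$)
$Z \left(\frac{10}{6} + \frac{13}{\left(-1\right) \frac{1}{-12}}\right) = - (\frac{10}{6} + \frac{13}{\left(-1\right) \frac{1}{-12}}) = - (10 \cdot \frac{1}{6} + \frac{13}{\left(-1\right) \left(- \frac{1}{12}\right)}) = - (\frac{5}{3} + 13 \frac{1}{\frac{1}{12}}) = - (\frac{5}{3} + 13 \cdot 12) = - (\frac{5}{3} + 156) = \left(-1\right) \frac{473}{3} = - \frac{473}{3}$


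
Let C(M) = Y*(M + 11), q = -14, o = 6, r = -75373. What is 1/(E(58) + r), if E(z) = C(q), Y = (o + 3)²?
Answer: -1/75616 ≈ -1.3225e-5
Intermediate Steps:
Y = 81 (Y = (6 + 3)² = 9² = 81)
C(M) = 891 + 81*M (C(M) = 81*(M + 11) = 81*(11 + M) = 891 + 81*M)
E(z) = -243 (E(z) = 891 + 81*(-14) = 891 - 1134 = -243)
1/(E(58) + r) = 1/(-243 - 75373) = 1/(-75616) = -1/75616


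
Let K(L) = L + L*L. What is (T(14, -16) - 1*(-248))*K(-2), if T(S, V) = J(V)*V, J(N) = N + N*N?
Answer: -7184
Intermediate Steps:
J(N) = N + N²
T(S, V) = V²*(1 + V) (T(S, V) = (V*(1 + V))*V = V²*(1 + V))
K(L) = L + L²
(T(14, -16) - 1*(-248))*K(-2) = ((-16)²*(1 - 16) - 1*(-248))*(-2*(1 - 2)) = (256*(-15) + 248)*(-2*(-1)) = (-3840 + 248)*2 = -3592*2 = -7184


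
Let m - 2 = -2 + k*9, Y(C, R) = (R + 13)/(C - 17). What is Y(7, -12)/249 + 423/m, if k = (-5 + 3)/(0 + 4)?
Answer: -234061/2490 ≈ -94.000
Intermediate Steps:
k = -½ (k = -2/4 = -2*¼ = -½ ≈ -0.50000)
Y(C, R) = (13 + R)/(-17 + C)
m = -9/2 (m = 2 + (-2 - ½*9) = 2 + (-2 - 9/2) = 2 - 13/2 = -9/2 ≈ -4.5000)
Y(7, -12)/249 + 423/m = ((13 - 12)/(-17 + 7))/249 + 423/(-9/2) = (1/(-10))*(1/249) + 423*(-2/9) = -⅒*1*(1/249) - 94 = -⅒*1/249 - 94 = -1/2490 - 94 = -234061/2490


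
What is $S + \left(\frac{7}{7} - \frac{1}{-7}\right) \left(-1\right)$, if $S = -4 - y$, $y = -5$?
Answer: $- \frac{1}{7} \approx -0.14286$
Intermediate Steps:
$S = 1$ ($S = -4 - -5 = -4 + 5 = 1$)
$S + \left(\frac{7}{7} - \frac{1}{-7}\right) \left(-1\right) = 1 + \left(\frac{7}{7} - \frac{1}{-7}\right) \left(-1\right) = 1 + \left(7 \cdot \frac{1}{7} - - \frac{1}{7}\right) \left(-1\right) = 1 + \left(1 + \frac{1}{7}\right) \left(-1\right) = 1 + \frac{8}{7} \left(-1\right) = 1 - \frac{8}{7} = - \frac{1}{7}$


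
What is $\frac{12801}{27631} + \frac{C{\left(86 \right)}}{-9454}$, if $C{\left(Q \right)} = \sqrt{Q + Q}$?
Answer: $\frac{12801}{27631} - \frac{\sqrt{43}}{4727} \approx 0.4619$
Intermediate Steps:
$C{\left(Q \right)} = \sqrt{2} \sqrt{Q}$ ($C{\left(Q \right)} = \sqrt{2 Q} = \sqrt{2} \sqrt{Q}$)
$\frac{12801}{27631} + \frac{C{\left(86 \right)}}{-9454} = \frac{12801}{27631} + \frac{\sqrt{2} \sqrt{86}}{-9454} = 12801 \cdot \frac{1}{27631} + 2 \sqrt{43} \left(- \frac{1}{9454}\right) = \frac{12801}{27631} - \frac{\sqrt{43}}{4727}$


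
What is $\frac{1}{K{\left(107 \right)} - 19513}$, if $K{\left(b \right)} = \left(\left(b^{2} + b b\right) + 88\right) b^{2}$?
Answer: $\frac{1}{263147201} \approx 3.8002 \cdot 10^{-9}$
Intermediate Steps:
$K{\left(b \right)} = b^{2} \left(88 + 2 b^{2}\right)$ ($K{\left(b \right)} = \left(\left(b^{2} + b^{2}\right) + 88\right) b^{2} = \left(2 b^{2} + 88\right) b^{2} = \left(88 + 2 b^{2}\right) b^{2} = b^{2} \left(88 + 2 b^{2}\right)$)
$\frac{1}{K{\left(107 \right)} - 19513} = \frac{1}{2 \cdot 107^{2} \left(44 + 107^{2}\right) - 19513} = \frac{1}{2 \cdot 11449 \left(44 + 11449\right) - 19513} = \frac{1}{2 \cdot 11449 \cdot 11493 - 19513} = \frac{1}{263166714 - 19513} = \frac{1}{263147201}$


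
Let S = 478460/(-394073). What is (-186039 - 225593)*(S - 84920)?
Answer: 13775329761435840/394073 ≈ 3.4956e+10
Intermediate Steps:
S = -478460/394073 (S = 478460*(-1/394073) = -478460/394073 ≈ -1.2141)
(-186039 - 225593)*(S - 84920) = (-186039 - 225593)*(-478460/394073 - 84920) = -411632*(-33465157620/394073) = 13775329761435840/394073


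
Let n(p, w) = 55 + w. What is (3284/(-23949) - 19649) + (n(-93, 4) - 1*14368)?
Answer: -813263426/23949 ≈ -33958.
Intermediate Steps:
(3284/(-23949) - 19649) + (n(-93, 4) - 1*14368) = (3284/(-23949) - 19649) + ((55 + 4) - 1*14368) = (3284*(-1/23949) - 19649) + (59 - 14368) = (-3284/23949 - 19649) - 14309 = -470577185/23949 - 14309 = -813263426/23949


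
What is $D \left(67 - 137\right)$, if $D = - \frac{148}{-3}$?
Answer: $- \frac{10360}{3} \approx -3453.3$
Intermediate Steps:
$D = \frac{148}{3}$ ($D = \left(-148\right) \left(- \frac{1}{3}\right) = \frac{148}{3} \approx 49.333$)
$D \left(67 - 137\right) = \frac{148 \left(67 - 137\right)}{3} = \frac{148}{3} \left(-70\right) = - \frac{10360}{3}$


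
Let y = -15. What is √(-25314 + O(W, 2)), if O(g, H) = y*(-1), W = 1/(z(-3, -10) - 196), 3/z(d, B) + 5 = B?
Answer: 3*I*√2811 ≈ 159.06*I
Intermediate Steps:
z(d, B) = 3/(-5 + B)
W = -5/981 (W = 1/(3/(-5 - 10) - 196) = 1/(3/(-15) - 196) = 1/(3*(-1/15) - 196) = 1/(-⅕ - 196) = 1/(-981/5) = -5/981 ≈ -0.0050968)
O(g, H) = 15 (O(g, H) = -15*(-1) = 15)
√(-25314 + O(W, 2)) = √(-25314 + 15) = √(-25299) = 3*I*√2811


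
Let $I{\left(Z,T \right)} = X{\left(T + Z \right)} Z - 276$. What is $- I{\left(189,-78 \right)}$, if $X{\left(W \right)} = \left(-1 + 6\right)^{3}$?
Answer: $-23349$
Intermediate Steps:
$X{\left(W \right)} = 125$ ($X{\left(W \right)} = 5^{3} = 125$)
$I{\left(Z,T \right)} = -276 + 125 Z$ ($I{\left(Z,T \right)} = 125 Z - 276 = -276 + 125 Z$)
$- I{\left(189,-78 \right)} = - (-276 + 125 \cdot 189) = - (-276 + 23625) = \left(-1\right) 23349 = -23349$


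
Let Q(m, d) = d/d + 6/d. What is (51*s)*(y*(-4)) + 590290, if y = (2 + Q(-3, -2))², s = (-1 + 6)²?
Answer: 590290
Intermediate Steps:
Q(m, d) = 1 + 6/d
s = 25 (s = 5² = 25)
y = 0 (y = (2 + (6 - 2)/(-2))² = (2 - ½*4)² = (2 - 2)² = 0² = 0)
(51*s)*(y*(-4)) + 590290 = (51*25)*(0*(-4)) + 590290 = 1275*0 + 590290 = 0 + 590290 = 590290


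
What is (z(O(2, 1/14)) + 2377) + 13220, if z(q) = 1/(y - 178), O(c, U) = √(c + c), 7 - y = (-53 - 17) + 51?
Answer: 2370743/152 ≈ 15597.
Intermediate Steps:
y = 26 (y = 7 - ((-53 - 17) + 51) = 7 - (-70 + 51) = 7 - 1*(-19) = 7 + 19 = 26)
O(c, U) = √2*√c (O(c, U) = √(2*c) = √2*√c)
z(q) = -1/152 (z(q) = 1/(26 - 178) = 1/(-152) = -1/152)
(z(O(2, 1/14)) + 2377) + 13220 = (-1/152 + 2377) + 13220 = 361303/152 + 13220 = 2370743/152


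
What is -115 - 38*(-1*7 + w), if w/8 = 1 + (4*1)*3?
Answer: -3801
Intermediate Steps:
w = 104 (w = 8*(1 + (4*1)*3) = 8*(1 + 4*3) = 8*(1 + 12) = 8*13 = 104)
-115 - 38*(-1*7 + w) = -115 - 38*(-1*7 + 104) = -115 - 38*(-7 + 104) = -115 - 38*97 = -115 - 3686 = -3801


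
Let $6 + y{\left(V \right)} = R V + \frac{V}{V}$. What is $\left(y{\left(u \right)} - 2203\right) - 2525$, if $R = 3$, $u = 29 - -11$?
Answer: $-4613$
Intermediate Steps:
$u = 40$ ($u = 29 + 11 = 40$)
$y{\left(V \right)} = -5 + 3 V$ ($y{\left(V \right)} = -6 + \left(3 V + \frac{V}{V}\right) = -6 + \left(3 V + 1\right) = -6 + \left(1 + 3 V\right) = -5 + 3 V$)
$\left(y{\left(u \right)} - 2203\right) - 2525 = \left(\left(-5 + 3 \cdot 40\right) - 2203\right) - 2525 = \left(\left(-5 + 120\right) - 2203\right) - 2525 = \left(115 - 2203\right) - 2525 = -2088 - 2525 = -4613$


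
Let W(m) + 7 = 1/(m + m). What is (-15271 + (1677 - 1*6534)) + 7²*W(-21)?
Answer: -122833/6 ≈ -20472.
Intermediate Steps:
W(m) = -7 + 1/(2*m) (W(m) = -7 + 1/(m + m) = -7 + 1/(2*m))
(-15271 + (1677 - 1*6534)) + 7²*W(-21) = (-15271 + (1677 - 1*6534)) + 7²*(-7 + (½)/(-21)) = (-15271 + (1677 - 6534)) + 49*(-7 + (½)*(-1/21)) = (-15271 - 4857) + 49*(-7 - 1/42) = -20128 + 49*(-295/42) = -20128 - 2065/6 = -122833/6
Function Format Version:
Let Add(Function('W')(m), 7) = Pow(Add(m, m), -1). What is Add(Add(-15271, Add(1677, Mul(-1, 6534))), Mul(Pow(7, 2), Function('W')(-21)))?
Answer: Rational(-122833, 6) ≈ -20472.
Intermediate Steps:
Function('W')(m) = Add(-7, Mul(Rational(1, 2), Pow(m, -1))) (Function('W')(m) = Add(-7, Pow(Add(m, m), -1)) = Add(-7, Pow(Mul(2, m), -1)) = Add(-7, Mul(Rational(1, 2), Pow(m, -1))))
Add(Add(-15271, Add(1677, Mul(-1, 6534))), Mul(Pow(7, 2), Function('W')(-21))) = Add(Add(-15271, Add(1677, Mul(-1, 6534))), Mul(Pow(7, 2), Add(-7, Mul(Rational(1, 2), Pow(-21, -1))))) = Add(Add(-15271, Add(1677, -6534)), Mul(49, Add(-7, Mul(Rational(1, 2), Rational(-1, 21))))) = Add(Add(-15271, -4857), Mul(49, Add(-7, Rational(-1, 42)))) = Add(-20128, Mul(49, Rational(-295, 42))) = Add(-20128, Rational(-2065, 6)) = Rational(-122833, 6)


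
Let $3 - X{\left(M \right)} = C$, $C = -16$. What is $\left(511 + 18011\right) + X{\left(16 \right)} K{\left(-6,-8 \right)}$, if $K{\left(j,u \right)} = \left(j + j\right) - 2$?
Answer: $18256$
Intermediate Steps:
$K{\left(j,u \right)} = -2 + 2 j$ ($K{\left(j,u \right)} = 2 j - 2 = -2 + 2 j$)
$X{\left(M \right)} = 19$ ($X{\left(M \right)} = 3 - -16 = 3 + 16 = 19$)
$\left(511 + 18011\right) + X{\left(16 \right)} K{\left(-6,-8 \right)} = \left(511 + 18011\right) + 19 \left(-2 + 2 \left(-6\right)\right) = 18522 + 19 \left(-2 - 12\right) = 18522 + 19 \left(-14\right) = 18522 - 266 = 18256$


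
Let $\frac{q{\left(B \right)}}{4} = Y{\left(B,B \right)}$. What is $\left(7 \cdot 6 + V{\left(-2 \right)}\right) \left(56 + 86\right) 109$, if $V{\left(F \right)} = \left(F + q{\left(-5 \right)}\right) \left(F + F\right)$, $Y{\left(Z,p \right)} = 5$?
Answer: $-464340$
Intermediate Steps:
$q{\left(B \right)} = 20$ ($q{\left(B \right)} = 4 \cdot 5 = 20$)
$V{\left(F \right)} = 2 F \left(20 + F\right)$ ($V{\left(F \right)} = \left(F + 20\right) \left(F + F\right) = \left(20 + F\right) 2 F = 2 F \left(20 + F\right)$)
$\left(7 \cdot 6 + V{\left(-2 \right)}\right) \left(56 + 86\right) 109 = \left(7 \cdot 6 + 2 \left(-2\right) \left(20 - 2\right)\right) \left(56 + 86\right) 109 = \left(42 + 2 \left(-2\right) 18\right) 142 \cdot 109 = \left(42 - 72\right) 142 \cdot 109 = \left(-30\right) 142 \cdot 109 = \left(-4260\right) 109 = -464340$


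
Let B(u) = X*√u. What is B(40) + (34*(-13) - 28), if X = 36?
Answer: -470 + 72*√10 ≈ -242.32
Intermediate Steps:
B(u) = 36*√u
B(40) + (34*(-13) - 28) = 36*√40 + (34*(-13) - 28) = 36*(2*√10) + (-442 - 28) = 72*√10 - 470 = -470 + 72*√10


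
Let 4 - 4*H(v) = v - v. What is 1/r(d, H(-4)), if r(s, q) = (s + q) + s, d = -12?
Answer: -1/23 ≈ -0.043478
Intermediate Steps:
H(v) = 1 (H(v) = 1 - (v - v)/4 = 1 - 1/4*0 = 1 + 0 = 1)
r(s, q) = q + 2*s (r(s, q) = (q + s) + s = q + 2*s)
1/r(d, H(-4)) = 1/(1 + 2*(-12)) = 1/(1 - 24) = 1/(-23) = -1/23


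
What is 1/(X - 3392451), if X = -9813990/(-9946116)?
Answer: -1657686/5623616892721 ≈ -2.9477e-7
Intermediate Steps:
X = 1635665/1657686 (X = -9813990*(-1/9946116) = 1635665/1657686 ≈ 0.98672)
1/(X - 3392451) = 1/(1635665/1657686 - 3392451) = 1/(-5623616892721/1657686) = -1657686/5623616892721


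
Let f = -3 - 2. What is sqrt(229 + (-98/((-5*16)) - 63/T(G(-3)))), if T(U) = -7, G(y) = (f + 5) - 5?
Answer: sqrt(95690)/20 ≈ 15.467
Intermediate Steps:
f = -5
G(y) = -5 (G(y) = (-5 + 5) - 5 = 0 - 5 = -5)
sqrt(229 + (-98/((-5*16)) - 63/T(G(-3)))) = sqrt(229 + (-98/((-5*16)) - 63/(-7))) = sqrt(229 + (-98/(-80) - 63*(-1/7))) = sqrt(229 + (-98*(-1/80) + 9)) = sqrt(229 + (49/40 + 9)) = sqrt(229 + 409/40) = sqrt(9569/40) = sqrt(95690)/20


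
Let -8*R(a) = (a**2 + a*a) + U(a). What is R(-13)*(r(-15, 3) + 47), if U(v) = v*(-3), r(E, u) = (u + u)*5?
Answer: -29029/8 ≈ -3628.6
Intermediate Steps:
r(E, u) = 10*u (r(E, u) = (2*u)*5 = 10*u)
U(v) = -3*v
R(a) = -a**2/4 + 3*a/8 (R(a) = -((a**2 + a*a) - 3*a)/8 = -((a**2 + a**2) - 3*a)/8 = -(2*a**2 - 3*a)/8 = -(-3*a + 2*a**2)/8 = -a**2/4 + 3*a/8)
R(-13)*(r(-15, 3) + 47) = ((1/8)*(-13)*(3 - 2*(-13)))*(10*3 + 47) = ((1/8)*(-13)*(3 + 26))*(30 + 47) = ((1/8)*(-13)*29)*77 = -377/8*77 = -29029/8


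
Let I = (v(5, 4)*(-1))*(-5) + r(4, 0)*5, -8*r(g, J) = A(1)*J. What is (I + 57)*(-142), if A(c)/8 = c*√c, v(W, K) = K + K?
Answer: -13774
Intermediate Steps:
v(W, K) = 2*K
A(c) = 8*c^(3/2) (A(c) = 8*(c*√c) = 8*c^(3/2))
r(g, J) = -J (r(g, J) = -8*1^(3/2)*J/8 = -8*1*J/8 = -J)
I = 40 (I = ((2*4)*(-1))*(-5) - 1*0*5 = (8*(-1))*(-5) + 0*5 = -8*(-5) + 0 = 40 + 0 = 40)
(I + 57)*(-142) = (40 + 57)*(-142) = 97*(-142) = -13774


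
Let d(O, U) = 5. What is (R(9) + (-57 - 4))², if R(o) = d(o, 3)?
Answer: 3136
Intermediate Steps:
R(o) = 5
(R(9) + (-57 - 4))² = (5 + (-57 - 4))² = (5 - 61)² = (-56)² = 3136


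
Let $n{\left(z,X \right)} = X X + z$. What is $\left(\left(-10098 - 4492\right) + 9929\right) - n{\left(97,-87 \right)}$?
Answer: $-12327$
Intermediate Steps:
$n{\left(z,X \right)} = z + X^{2}$ ($n{\left(z,X \right)} = X^{2} + z = z + X^{2}$)
$\left(\left(-10098 - 4492\right) + 9929\right) - n{\left(97,-87 \right)} = \left(\left(-10098 - 4492\right) + 9929\right) - \left(97 + \left(-87\right)^{2}\right) = \left(-14590 + 9929\right) - \left(97 + 7569\right) = -4661 - 7666 = -12327$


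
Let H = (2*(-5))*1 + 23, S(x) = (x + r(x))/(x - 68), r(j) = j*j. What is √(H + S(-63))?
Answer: I*√288593/131 ≈ 4.1008*I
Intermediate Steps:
r(j) = j²
S(x) = (x + x²)/(-68 + x) (S(x) = (x + x²)/(x - 68) = (x + x²)/(-68 + x))
H = 13 (H = -10*1 + 23 = -10 + 23 = 13)
√(H + S(-63)) = √(13 - 63*(1 - 63)/(-68 - 63)) = √(13 - 63*(-62)/(-131)) = √(13 - 63*(-1/131)*(-62)) = √(13 - 3906/131) = √(-2203/131) = I*√288593/131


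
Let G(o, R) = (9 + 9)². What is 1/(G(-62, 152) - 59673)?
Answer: -1/59349 ≈ -1.6849e-5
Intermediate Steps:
G(o, R) = 324 (G(o, R) = 18² = 324)
1/(G(-62, 152) - 59673) = 1/(324 - 59673) = 1/(-59349) = -1/59349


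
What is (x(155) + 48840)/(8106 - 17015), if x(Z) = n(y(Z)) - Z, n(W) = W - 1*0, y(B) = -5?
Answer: -48680/8909 ≈ -5.4641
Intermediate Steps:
n(W) = W (n(W) = W + 0 = W)
x(Z) = -5 - Z
(x(155) + 48840)/(8106 - 17015) = ((-5 - 1*155) + 48840)/(8106 - 17015) = ((-5 - 155) + 48840)/(-8909) = (-160 + 48840)*(-1/8909) = 48680*(-1/8909) = -48680/8909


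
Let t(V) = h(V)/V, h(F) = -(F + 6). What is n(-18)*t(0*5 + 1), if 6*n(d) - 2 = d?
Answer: 56/3 ≈ 18.667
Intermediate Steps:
h(F) = -6 - F (h(F) = -(6 + F) = -6 - F)
n(d) = ⅓ + d/6
t(V) = (-6 - V)/V
n(-18)*t(0*5 + 1) = (⅓ + (⅙)*(-18))*((-6 - (0*5 + 1))/(0*5 + 1)) = (⅓ - 3)*((-6 - (0 + 1))/(0 + 1)) = -8*(-6 - 1*1)/(3*1) = -8*(-6 - 1)/3 = -8*(-7)/3 = -8/3*(-7) = 56/3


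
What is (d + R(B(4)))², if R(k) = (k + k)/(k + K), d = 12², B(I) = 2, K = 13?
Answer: 4682896/225 ≈ 20813.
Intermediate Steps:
d = 144
R(k) = 2*k/(13 + k) (R(k) = (k + k)/(k + 13) = (2*k)/(13 + k) = 2*k/(13 + k))
(d + R(B(4)))² = (144 + 2*2/(13 + 2))² = (144 + 2*2/15)² = (144 + 2*2*(1/15))² = (144 + 4/15)² = (2164/15)² = 4682896/225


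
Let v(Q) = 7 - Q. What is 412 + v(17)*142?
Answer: -1008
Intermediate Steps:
412 + v(17)*142 = 412 + (7 - 1*17)*142 = 412 + (7 - 17)*142 = 412 - 10*142 = 412 - 1420 = -1008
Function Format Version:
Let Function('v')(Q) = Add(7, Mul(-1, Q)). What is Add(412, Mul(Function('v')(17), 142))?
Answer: -1008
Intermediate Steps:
Add(412, Mul(Function('v')(17), 142)) = Add(412, Mul(Add(7, Mul(-1, 17)), 142)) = Add(412, Mul(Add(7, -17), 142)) = Add(412, Mul(-10, 142)) = Add(412, -1420) = -1008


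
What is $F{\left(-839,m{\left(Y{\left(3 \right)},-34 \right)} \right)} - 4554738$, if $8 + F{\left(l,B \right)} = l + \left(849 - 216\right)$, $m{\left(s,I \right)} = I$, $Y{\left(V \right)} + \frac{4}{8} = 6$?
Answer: $-4554952$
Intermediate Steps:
$Y{\left(V \right)} = \frac{11}{2}$ ($Y{\left(V \right)} = - \frac{1}{2} + 6 = \frac{11}{2}$)
$F{\left(l,B \right)} = 625 + l$ ($F{\left(l,B \right)} = -8 + \left(l + \left(849 - 216\right)\right) = -8 + \left(l + 633\right) = -8 + \left(633 + l\right) = 625 + l$)
$F{\left(-839,m{\left(Y{\left(3 \right)},-34 \right)} \right)} - 4554738 = \left(625 - 839\right) - 4554738 = -214 - 4554738 = -4554952$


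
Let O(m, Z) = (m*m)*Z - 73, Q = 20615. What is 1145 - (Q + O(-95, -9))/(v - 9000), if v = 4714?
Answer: 4846787/4286 ≈ 1130.8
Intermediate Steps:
O(m, Z) = -73 + Z*m² (O(m, Z) = m²*Z - 73 = Z*m² - 73 = -73 + Z*m²)
1145 - (Q + O(-95, -9))/(v - 9000) = 1145 - (20615 + (-73 - 9*(-95)²))/(4714 - 9000) = 1145 - (20615 + (-73 - 9*9025))/(-4286) = 1145 - (20615 + (-73 - 81225))*(-1)/4286 = 1145 - (20615 - 81298)*(-1)/4286 = 1145 - (-60683)*(-1)/4286 = 1145 - 1*60683/4286 = 1145 - 60683/4286 = 4846787/4286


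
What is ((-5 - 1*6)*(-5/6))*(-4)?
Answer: -110/3 ≈ -36.667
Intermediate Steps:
((-5 - 1*6)*(-5/6))*(-4) = ((-5 - 6)*(-5*⅙))*(-4) = -11*(-⅚)*(-4) = (55/6)*(-4) = -110/3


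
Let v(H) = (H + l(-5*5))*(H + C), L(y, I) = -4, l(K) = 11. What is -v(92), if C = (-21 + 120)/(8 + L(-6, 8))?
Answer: -48101/4 ≈ -12025.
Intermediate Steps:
C = 99/4 (C = (-21 + 120)/(8 - 4) = 99/4 ≈ 24.750)
v(H) = (11 + H)*(99/4 + H) (v(H) = (H + 11)*(H + 99/4) = (11 + H)*(99/4 + H))
-v(92) = -(1089/4 + 92² + (143/4)*92) = -(1089/4 + 8464 + 3289) = -1*48101/4 = -48101/4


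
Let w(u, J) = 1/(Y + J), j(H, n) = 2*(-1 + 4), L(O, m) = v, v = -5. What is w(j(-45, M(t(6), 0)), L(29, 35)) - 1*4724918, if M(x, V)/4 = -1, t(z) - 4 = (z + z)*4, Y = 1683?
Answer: -7928412403/1678 ≈ -4.7249e+6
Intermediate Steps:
L(O, m) = -5
t(z) = 4 + 8*z (t(z) = 4 + (z + z)*4 = 4 + (2*z)*4 = 4 + 8*z)
M(x, V) = -4 (M(x, V) = 4*(-1) = -4)
j(H, n) = 6 (j(H, n) = 2*3 = 6)
w(u, J) = 1/(1683 + J)
w(j(-45, M(t(6), 0)), L(29, 35)) - 1*4724918 = 1/(1683 - 5) - 1*4724918 = 1/1678 - 4724918 = -7928412403/1678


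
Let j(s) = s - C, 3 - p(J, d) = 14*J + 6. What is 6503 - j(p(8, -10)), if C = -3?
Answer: 6615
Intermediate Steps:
p(J, d) = -3 - 14*J (p(J, d) = 3 - (14*J + 6) = 3 - (6 + 14*J) = 3 + (-6 - 14*J) = -3 - 14*J)
j(s) = 3 + s (j(s) = s - 1*(-3) = s + 3 = 3 + s)
6503 - j(p(8, -10)) = 6503 - (3 + (-3 - 14*8)) = 6503 - (3 + (-3 - 112)) = 6503 - (3 - 115) = 6503 - 1*(-112) = 6503 + 112 = 6615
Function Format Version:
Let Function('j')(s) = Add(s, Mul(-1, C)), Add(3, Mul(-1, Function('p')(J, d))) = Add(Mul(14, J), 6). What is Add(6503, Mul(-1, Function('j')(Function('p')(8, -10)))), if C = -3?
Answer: 6615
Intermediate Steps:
Function('p')(J, d) = Add(-3, Mul(-14, J)) (Function('p')(J, d) = Add(3, Mul(-1, Add(Mul(14, J), 6))) = Add(3, Mul(-1, Add(6, Mul(14, J)))) = Add(3, Add(-6, Mul(-14, J))) = Add(-3, Mul(-14, J)))
Function('j')(s) = Add(3, s) (Function('j')(s) = Add(s, Mul(-1, -3)) = Add(s, 3) = Add(3, s))
Add(6503, Mul(-1, Function('j')(Function('p')(8, -10)))) = Add(6503, Mul(-1, Add(3, Add(-3, Mul(-14, 8))))) = Add(6503, Mul(-1, Add(3, Add(-3, -112)))) = Add(6503, Mul(-1, Add(3, -115))) = Add(6503, Mul(-1, -112)) = Add(6503, 112) = 6615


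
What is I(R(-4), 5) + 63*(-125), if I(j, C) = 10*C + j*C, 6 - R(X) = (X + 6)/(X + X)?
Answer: -31175/4 ≈ -7793.8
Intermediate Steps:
R(X) = 6 - (6 + X)/(2*X) (R(X) = 6 - (X + 6)/(X + X) = 6 - (6 + X)/(2*X))
I(j, C) = 10*C + C*j
I(R(-4), 5) + 63*(-125) = 5*(10 + (11/2 - 3/(-4))) + 63*(-125) = 5*(10 + (11/2 - 3*(-¼))) - 7875 = 5*(10 + (11/2 + ¾)) - 7875 = 5*(10 + 25/4) - 7875 = 5*(65/4) - 7875 = 325/4 - 7875 = -31175/4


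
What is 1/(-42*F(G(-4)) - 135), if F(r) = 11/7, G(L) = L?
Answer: -1/201 ≈ -0.0049751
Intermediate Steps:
F(r) = 11/7 (F(r) = 11*(⅐) = 11/7)
1/(-42*F(G(-4)) - 135) = 1/(-42*11/7 - 135) = 1/(-66 - 135) = 1/(-201) = -1/201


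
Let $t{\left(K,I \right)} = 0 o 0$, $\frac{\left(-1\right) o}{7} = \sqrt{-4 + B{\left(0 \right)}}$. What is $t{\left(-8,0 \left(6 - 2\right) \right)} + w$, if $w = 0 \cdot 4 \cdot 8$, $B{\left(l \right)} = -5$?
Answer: $0$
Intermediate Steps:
$o = - 21 i$ ($o = - 7 \sqrt{-4 - 5} = - 7 \sqrt{-9} = - 7 \cdot 3 i = - 21 i \approx - 21.0 i$)
$t{\left(K,I \right)} = 0$ ($t{\left(K,I \right)} = 0 \left(- 21 i\right) 0 = 0 \cdot 0 = 0$)
$w = 0$ ($w = 0 \cdot 8 = 0$)
$t{\left(-8,0 \left(6 - 2\right) \right)} + w = 0 + 0 = 0$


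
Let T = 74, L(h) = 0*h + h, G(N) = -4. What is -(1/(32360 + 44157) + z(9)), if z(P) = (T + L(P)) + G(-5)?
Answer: -6044844/76517 ≈ -79.000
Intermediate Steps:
L(h) = h (L(h) = 0 + h = h)
z(P) = 70 + P (z(P) = (74 + P) - 4 = 70 + P)
-(1/(32360 + 44157) + z(9)) = -(1/(32360 + 44157) + (70 + 9)) = -(1/76517 + 79) = -1*6044844/76517 = -6044844/76517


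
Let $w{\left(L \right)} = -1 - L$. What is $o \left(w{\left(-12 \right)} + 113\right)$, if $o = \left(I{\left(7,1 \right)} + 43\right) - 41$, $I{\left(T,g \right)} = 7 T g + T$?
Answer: $7192$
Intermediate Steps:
$I{\left(T,g \right)} = T + 7 T g$ ($I{\left(T,g \right)} = 7 T g + T = T + 7 T g$)
$o = 58$ ($o = \left(7 \left(1 + 7 \cdot 1\right) + 43\right) - 41 = \left(7 \left(1 + 7\right) + 43\right) - 41 = \left(7 \cdot 8 + 43\right) - 41 = \left(56 + 43\right) - 41 = 99 - 41 = 58$)
$o \left(w{\left(-12 \right)} + 113\right) = 58 \left(\left(-1 - -12\right) + 113\right) = 58 \left(\left(-1 + 12\right) + 113\right) = 58 \left(11 + 113\right) = 58 \cdot 124 = 7192$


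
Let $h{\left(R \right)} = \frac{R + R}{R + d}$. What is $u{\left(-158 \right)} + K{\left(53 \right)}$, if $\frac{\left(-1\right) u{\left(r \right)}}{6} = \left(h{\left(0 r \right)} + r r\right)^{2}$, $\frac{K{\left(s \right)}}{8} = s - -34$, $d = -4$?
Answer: $-3739207080$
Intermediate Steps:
$K{\left(s \right)} = 272 + 8 s$ ($K{\left(s \right)} = 8 \left(s - -34\right) = 8 \left(s + 34\right) = 8 \left(34 + s\right) = 272 + 8 s$)
$h{\left(R \right)} = \frac{2 R}{-4 + R}$ ($h{\left(R \right)} = \frac{R + R}{R - 4} = \frac{2 R}{-4 + R}$)
$u{\left(r \right)} = - 6 r^{4}$ ($u{\left(r \right)} = - 6 \left(\frac{2 \cdot 0 r}{-4 + 0 r} + r r\right)^{2} = - 6 \left(2 \cdot 0 \frac{1}{-4 + 0} + r^{2}\right)^{2} = - 6 \left(2 \cdot 0 \frac{1}{-4} + r^{2}\right)^{2} = - 6 \left(2 \cdot 0 \left(- \frac{1}{4}\right) + r^{2}\right)^{2} = - 6 \left(0 + r^{2}\right)^{2} = - 6 \left(r^{2}\right)^{2} = - 6 r^{4}$)
$u{\left(-158 \right)} + K{\left(53 \right)} = - 6 \left(-158\right)^{4} + \left(272 + 8 \cdot 53\right) = \left(-6\right) 623201296 + \left(272 + 424\right) = -3739207776 + 696 = -3739207080$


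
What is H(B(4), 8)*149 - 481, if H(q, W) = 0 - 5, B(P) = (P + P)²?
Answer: -1226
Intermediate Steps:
B(P) = 4*P² (B(P) = (2*P)² = 4*P²)
H(q, W) = -5
H(B(4), 8)*149 - 481 = -5*149 - 481 = -745 - 481 = -1226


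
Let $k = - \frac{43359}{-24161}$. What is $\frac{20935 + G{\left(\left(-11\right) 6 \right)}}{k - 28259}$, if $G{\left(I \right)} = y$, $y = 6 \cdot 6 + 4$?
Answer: $- \frac{101355395}{136544468} \approx -0.74229$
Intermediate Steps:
$y = 40$ ($y = 36 + 4 = 40$)
$k = \frac{43359}{24161}$ ($k = \left(-43359\right) \left(- \frac{1}{24161}\right) = \frac{43359}{24161} \approx 1.7946$)
$G{\left(I \right)} = 40$
$\frac{20935 + G{\left(\left(-11\right) 6 \right)}}{k - 28259} = \frac{20935 + 40}{\frac{43359}{24161} - 28259} = \frac{20975}{- \frac{682722340}{24161}} = 20975 \left(- \frac{24161}{682722340}\right) = - \frac{101355395}{136544468}$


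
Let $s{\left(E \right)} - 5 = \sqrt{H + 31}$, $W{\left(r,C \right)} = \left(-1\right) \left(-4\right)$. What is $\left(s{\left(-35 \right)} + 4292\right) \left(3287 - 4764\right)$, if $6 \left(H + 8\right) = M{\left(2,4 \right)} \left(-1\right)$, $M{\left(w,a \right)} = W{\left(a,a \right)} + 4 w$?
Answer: $-6346669 - 1477 \sqrt{21} \approx -6.3534 \cdot 10^{6}$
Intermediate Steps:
$W{\left(r,C \right)} = 4$
$M{\left(w,a \right)} = 4 + 4 w$
$H = -10$ ($H = -8 + \frac{\left(4 + 4 \cdot 2\right) \left(-1\right)}{6} = -8 + \frac{\left(4 + 8\right) \left(-1\right)}{6} = -8 + \frac{12 \left(-1\right)}{6} = -8 + \frac{1}{6} \left(-12\right) = -8 - 2 = -10$)
$s{\left(E \right)} = 5 + \sqrt{21}$ ($s{\left(E \right)} = 5 + \sqrt{-10 + 31} = 5 + \sqrt{21}$)
$\left(s{\left(-35 \right)} + 4292\right) \left(3287 - 4764\right) = \left(\left(5 + \sqrt{21}\right) + 4292\right) \left(3287 - 4764\right) = \left(4297 + \sqrt{21}\right) \left(-1477\right) = -6346669 - 1477 \sqrt{21}$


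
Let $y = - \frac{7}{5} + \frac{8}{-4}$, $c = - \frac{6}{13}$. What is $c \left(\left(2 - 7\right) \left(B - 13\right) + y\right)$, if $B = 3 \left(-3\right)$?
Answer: $- \frac{246}{5} \approx -49.2$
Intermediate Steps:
$B = -9$
$c = - \frac{6}{13}$ ($c = \left(-6\right) \frac{1}{13} = - \frac{6}{13} \approx -0.46154$)
$y = - \frac{17}{5}$ ($y = \left(-7\right) \frac{1}{5} + 8 \left(- \frac{1}{4}\right) = - \frac{7}{5} - 2 = - \frac{17}{5} \approx -3.4$)
$c \left(\left(2 - 7\right) \left(B - 13\right) + y\right) = - \frac{6 \left(\left(2 - 7\right) \left(-9 - 13\right) - \frac{17}{5}\right)}{13} = - \frac{6 \left(\left(-5\right) \left(-22\right) - \frac{17}{5}\right)}{13} = - \frac{6 \left(110 - \frac{17}{5}\right)}{13} = \left(- \frac{6}{13}\right) \frac{533}{5} = - \frac{246}{5}$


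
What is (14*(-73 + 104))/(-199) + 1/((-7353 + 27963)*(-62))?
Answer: -554574079/254286180 ≈ -2.1809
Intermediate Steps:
(14*(-73 + 104))/(-199) + 1/((-7353 + 27963)*(-62)) = (14*31)*(-1/199) - 1/62/20610 = 434*(-1/199) + (1/20610)*(-1/62) = -434/199 - 1/1277820 = -554574079/254286180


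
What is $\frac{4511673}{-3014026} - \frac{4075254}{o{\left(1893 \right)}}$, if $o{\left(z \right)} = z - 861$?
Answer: $- \frac{1023964796595}{259206236} \approx -3950.4$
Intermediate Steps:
$o{\left(z \right)} = -861 + z$ ($o{\left(z \right)} = z - 861 = -861 + z$)
$\frac{4511673}{-3014026} - \frac{4075254}{o{\left(1893 \right)}} = \frac{4511673}{-3014026} - \frac{4075254}{-861 + 1893} = 4511673 \left(- \frac{1}{3014026}\right) - \frac{4075254}{1032} = - \frac{4511673}{3014026} - \frac{679209}{172} = - \frac{1023964796595}{259206236}$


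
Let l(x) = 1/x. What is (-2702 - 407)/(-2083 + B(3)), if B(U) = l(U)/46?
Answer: 429042/287453 ≈ 1.4926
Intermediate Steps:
B(U) = 1/(46*U) (B(U) = 1/(U*46) = (1/46)/U = 1/(46*U))
(-2702 - 407)/(-2083 + B(3)) = (-2702 - 407)/(-2083 + (1/46)/3) = -3109/(-2083 + (1/46)*(⅓)) = -3109/(-2083 + 1/138) = -3109/(-287453/138) = -3109*(-138/287453) = 429042/287453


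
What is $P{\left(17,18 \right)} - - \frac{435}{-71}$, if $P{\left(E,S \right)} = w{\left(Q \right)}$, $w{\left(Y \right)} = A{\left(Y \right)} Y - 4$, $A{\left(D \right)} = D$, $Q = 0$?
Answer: $- \frac{719}{71} \approx -10.127$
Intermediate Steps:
$w{\left(Y \right)} = -4 + Y^{2}$ ($w{\left(Y \right)} = Y Y - 4 = Y^{2} - 4 = -4 + Y^{2}$)
$P{\left(E,S \right)} = -4$ ($P{\left(E,S \right)} = -4 + 0^{2} = -4 + 0 = -4$)
$P{\left(17,18 \right)} - - \frac{435}{-71} = -4 - - \frac{435}{-71} = -4 - \left(-435\right) \left(- \frac{1}{71}\right) = -4 - \frac{435}{71} = - \frac{719}{71}$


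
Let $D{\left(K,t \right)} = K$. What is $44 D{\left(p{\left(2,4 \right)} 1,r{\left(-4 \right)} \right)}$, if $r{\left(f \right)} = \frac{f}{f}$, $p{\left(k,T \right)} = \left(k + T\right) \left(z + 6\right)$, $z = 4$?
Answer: $2640$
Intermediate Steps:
$p{\left(k,T \right)} = 10 T + 10 k$ ($p{\left(k,T \right)} = \left(k + T\right) \left(4 + 6\right) = \left(T + k\right) 10 = 10 T + 10 k$)
$r{\left(f \right)} = 1$
$44 D{\left(p{\left(2,4 \right)} 1,r{\left(-4 \right)} \right)} = 44 \left(10 \cdot 4 + 10 \cdot 2\right) 1 = 44 \left(40 + 20\right) 1 = 44 \cdot 60 \cdot 1 = 44 \cdot 60 = 2640$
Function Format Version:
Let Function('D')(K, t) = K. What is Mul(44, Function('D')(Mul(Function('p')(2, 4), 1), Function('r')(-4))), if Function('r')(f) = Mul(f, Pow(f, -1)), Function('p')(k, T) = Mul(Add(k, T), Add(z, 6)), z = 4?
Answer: 2640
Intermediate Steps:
Function('p')(k, T) = Add(Mul(10, T), Mul(10, k)) (Function('p')(k, T) = Mul(Add(k, T), Add(4, 6)) = Mul(Add(T, k), 10) = Add(Mul(10, T), Mul(10, k)))
Function('r')(f) = 1
Mul(44, Function('D')(Mul(Function('p')(2, 4), 1), Function('r')(-4))) = Mul(44, Mul(Add(Mul(10, 4), Mul(10, 2)), 1)) = Mul(44, Mul(Add(40, 20), 1)) = Mul(44, Mul(60, 1)) = Mul(44, 60) = 2640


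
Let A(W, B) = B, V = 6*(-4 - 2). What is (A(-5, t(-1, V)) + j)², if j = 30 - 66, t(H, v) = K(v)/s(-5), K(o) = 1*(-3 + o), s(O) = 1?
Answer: 5625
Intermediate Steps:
V = -36 (V = 6*(-6) = -36)
K(o) = -3 + o
t(H, v) = -3 + v (t(H, v) = (-3 + v)/1 = (-3 + v)*1 = -3 + v)
j = -36
(A(-5, t(-1, V)) + j)² = ((-3 - 36) - 36)² = (-39 - 36)² = (-75)² = 5625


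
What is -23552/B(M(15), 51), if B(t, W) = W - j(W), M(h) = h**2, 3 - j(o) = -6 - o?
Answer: 23552/9 ≈ 2616.9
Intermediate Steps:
j(o) = 9 + o (j(o) = 3 - (-6 - o) = 3 + (6 + o) = 9 + o)
B(t, W) = -9 (B(t, W) = W - (9 + W) = W + (-9 - W) = -9)
-23552/B(M(15), 51) = -23552/(-9) = -23552*(-1/9) = 23552/9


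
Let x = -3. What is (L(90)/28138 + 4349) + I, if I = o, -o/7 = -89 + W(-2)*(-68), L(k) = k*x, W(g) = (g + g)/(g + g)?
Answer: 76647777/14069 ≈ 5448.0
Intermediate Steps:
W(g) = 1 (W(g) = (2*g)/((2*g)) = (2*g)*(1/(2*g)) = 1)
L(k) = -3*k (L(k) = k*(-3) = -3*k)
o = 1099 (o = -7*(-89 + 1*(-68)) = -7*(-89 - 68) = -7*(-157) = 1099)
I = 1099
(L(90)/28138 + 4349) + I = (-3*90/28138 + 4349) + 1099 = (-270*1/28138 + 4349) + 1099 = (-135/14069 + 4349) + 1099 = 61185946/14069 + 1099 = 76647777/14069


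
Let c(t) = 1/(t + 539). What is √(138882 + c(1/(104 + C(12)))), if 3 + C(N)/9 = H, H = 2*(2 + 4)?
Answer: √345235680628513/49858 ≈ 372.67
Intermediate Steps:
H = 12 (H = 2*6 = 12)
C(N) = 81 (C(N) = -27 + 9*12 = -27 + 108 = 81)
c(t) = 1/(539 + t)
√(138882 + c(1/(104 + C(12)))) = √(138882 + 1/(539 + 1/(104 + 81))) = √(138882 + 1/(539 + 1/185)) = √(138882 + 1/(99716/185)) = √(138882 + 185/99716) = √(13848757697/99716) = √345235680628513/49858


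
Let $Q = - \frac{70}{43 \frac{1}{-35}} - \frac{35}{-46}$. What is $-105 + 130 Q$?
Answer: $\frac{7319480}{989} \approx 7400.9$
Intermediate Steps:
$Q = \frac{114205}{1978}$ ($Q = - \frac{70}{43 \left(- \frac{1}{35}\right)} - - \frac{35}{46} = - \frac{70}{- \frac{43}{35}} + \frac{35}{46} = \left(-70\right) \left(- \frac{35}{43}\right) + \frac{35}{46} = \frac{2450}{43} + \frac{35}{46} = \frac{114205}{1978} \approx 57.738$)
$-105 + 130 Q = -105 + 130 \cdot \frac{114205}{1978} = -105 + \frac{7423325}{989} = \frac{7319480}{989}$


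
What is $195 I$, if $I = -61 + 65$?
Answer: $780$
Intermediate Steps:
$I = 4$
$195 I = 195 \cdot 4 = 780$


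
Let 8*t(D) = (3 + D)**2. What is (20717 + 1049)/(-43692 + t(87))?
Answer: -43532/85359 ≈ -0.50999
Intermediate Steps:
t(D) = (3 + D)**2/8
(20717 + 1049)/(-43692 + t(87)) = (20717 + 1049)/(-43692 + (3 + 87)**2/8) = 21766/(-43692 + (1/8)*90**2) = 21766/(-43692 + (1/8)*8100) = 21766/(-43692 + 2025/2) = 21766/(-85359/2) = 21766*(-2/85359) = -43532/85359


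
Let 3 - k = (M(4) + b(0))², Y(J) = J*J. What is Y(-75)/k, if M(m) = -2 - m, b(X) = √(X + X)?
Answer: -1875/11 ≈ -170.45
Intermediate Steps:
b(X) = √2*√X (b(X) = √(2*X) = √2*√X)
Y(J) = J²
k = -33 (k = 3 - ((-2 - 1*4) + √2*√0)² = 3 - ((-2 - 4) + √2*0)² = 3 - (-6 + 0)² = 3 - 1*(-6)² = 3 - 1*36 = 3 - 36 = -33)
Y(-75)/k = (-75)²/(-33) = 5625*(-1/33) = -1875/11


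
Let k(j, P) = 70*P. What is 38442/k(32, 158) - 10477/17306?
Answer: 68675204/23925545 ≈ 2.8704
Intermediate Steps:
38442/k(32, 158) - 10477/17306 = 38442/((70*158)) - 10477/17306 = 38442/11060 - 10477*1/17306 = 38442*(1/11060) - 10477/17306 = 19221/5530 - 10477/17306 = 68675204/23925545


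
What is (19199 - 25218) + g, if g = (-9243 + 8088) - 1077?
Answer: -8251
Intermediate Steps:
g = -2232 (g = -1155 - 1077 = -2232)
(19199 - 25218) + g = (19199 - 25218) - 2232 = -6019 - 2232 = -8251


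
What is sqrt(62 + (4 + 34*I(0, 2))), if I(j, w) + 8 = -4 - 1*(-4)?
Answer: I*sqrt(206) ≈ 14.353*I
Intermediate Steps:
I(j, w) = -8 (I(j, w) = -8 + (-4 - 1*(-4)) = -8 + (-4 + 4) = -8 + 0 = -8)
sqrt(62 + (4 + 34*I(0, 2))) = sqrt(62 + (4 + 34*(-8))) = sqrt(62 + (4 - 272)) = sqrt(62 - 268) = sqrt(-206) = I*sqrt(206)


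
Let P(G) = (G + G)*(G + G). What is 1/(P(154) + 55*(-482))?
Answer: 1/68354 ≈ 1.4630e-5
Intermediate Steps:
P(G) = 4*G² (P(G) = (2*G)*(2*G) = 4*G²)
1/(P(154) + 55*(-482)) = 1/(4*154² + 55*(-482)) = 1/(4*23716 - 26510) = 1/(94864 - 26510) = 1/68354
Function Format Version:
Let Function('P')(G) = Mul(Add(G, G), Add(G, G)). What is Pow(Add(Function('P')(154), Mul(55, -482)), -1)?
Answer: Rational(1, 68354) ≈ 1.4630e-5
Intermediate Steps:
Function('P')(G) = Mul(4, Pow(G, 2)) (Function('P')(G) = Mul(Mul(2, G), Mul(2, G)) = Mul(4, Pow(G, 2)))
Pow(Add(Function('P')(154), Mul(55, -482)), -1) = Pow(Add(Mul(4, Pow(154, 2)), Mul(55, -482)), -1) = Pow(Add(Mul(4, 23716), -26510), -1) = Pow(Add(94864, -26510), -1) = Pow(68354, -1) = Rational(1, 68354)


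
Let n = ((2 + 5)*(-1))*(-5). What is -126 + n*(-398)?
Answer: -14056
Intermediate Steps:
n = 35 (n = (7*(-1))*(-5) = -7*(-5) = 35)
-126 + n*(-398) = -126 + 35*(-398) = -126 - 13930 = -14056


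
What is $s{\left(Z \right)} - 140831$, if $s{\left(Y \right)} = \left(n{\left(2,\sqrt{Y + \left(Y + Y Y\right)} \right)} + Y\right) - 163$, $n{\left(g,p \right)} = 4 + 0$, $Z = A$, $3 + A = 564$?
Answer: $-140429$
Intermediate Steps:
$A = 561$ ($A = -3 + 564 = 561$)
$Z = 561$
$n{\left(g,p \right)} = 4$
$s{\left(Y \right)} = -159 + Y$ ($s{\left(Y \right)} = \left(4 + Y\right) - 163 = -159 + Y$)
$s{\left(Z \right)} - 140831 = \left(-159 + 561\right) - 140831 = 402 - 140831 = -140429$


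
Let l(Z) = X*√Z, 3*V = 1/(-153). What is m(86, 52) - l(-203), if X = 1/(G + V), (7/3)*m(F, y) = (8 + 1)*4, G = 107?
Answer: 108/7 - 459*I*√203/49112 ≈ 15.429 - 0.13316*I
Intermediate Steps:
V = -1/459 (V = (⅓)/(-153) = (⅓)*(-1/153) = -1/459 ≈ -0.0021787)
m(F, y) = 108/7 (m(F, y) = 3*((8 + 1)*4)/7 = 3*(9*4)/7 = (3/7)*36 = 108/7)
X = 459/49112 (X = 1/(107 - 1/459) = 1/(49112/459) = 459/49112 ≈ 0.0093460)
l(Z) = 459*√Z/49112
m(86, 52) - l(-203) = 108/7 - 459*√(-203)/49112 = 108/7 - 459*I*√203/49112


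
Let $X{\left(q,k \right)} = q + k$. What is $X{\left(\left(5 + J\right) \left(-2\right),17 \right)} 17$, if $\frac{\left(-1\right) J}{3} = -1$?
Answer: $17$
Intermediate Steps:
$J = 3$ ($J = \left(-3\right) \left(-1\right) = 3$)
$X{\left(q,k \right)} = k + q$
$X{\left(\left(5 + J\right) \left(-2\right),17 \right)} 17 = \left(17 + \left(5 + 3\right) \left(-2\right)\right) 17 = \left(17 + 8 \left(-2\right)\right) 17 = \left(17 - 16\right) 17 = 1 \cdot 17 = 17$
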